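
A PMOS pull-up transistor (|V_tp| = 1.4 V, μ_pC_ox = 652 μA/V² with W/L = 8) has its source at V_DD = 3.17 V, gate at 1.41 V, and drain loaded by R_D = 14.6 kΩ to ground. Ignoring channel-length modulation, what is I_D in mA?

I_D = 0.208 mA

V_SG = V_DD − V_G = 3.17 − 1.41 = 1.76 V, so V_ov = 1.76 − 1.4 = 0.36 V.
k_p = μ_pC_ox · (W/L) = 5.216 mA/V².
Assume saturation: I_D = ½ k_p V_ov² = 0.5 × 5.216 × 0.36² = 0.338 mA, giving V_SD = V_DD − I_D R_D = 3.17 − 0.338 × 14.6 = -1.76 V.
But -1.76 V < V_ov = 0.36 V, so the device is actually in triode.
In triode I_D = k_p[V_ov V_SD − ½ V_SD²] and I_D = (V_DD − V_SD)/R_D. Equating: 38.1 V_SD² − 28.42 V_SD + 3.17 = 0, giving V_SD = 0.137 V (the root below V_ov).
I_D = (3.17 − 0.137) / 14.6 = 0.208 mA.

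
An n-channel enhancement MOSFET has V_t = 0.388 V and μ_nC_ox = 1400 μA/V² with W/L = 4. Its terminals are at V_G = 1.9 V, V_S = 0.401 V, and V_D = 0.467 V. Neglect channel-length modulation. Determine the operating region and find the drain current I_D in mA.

Triode; I_D = 0.398 mA

V_GS = V_G − V_S = 1.9 − 0.401 = 1.5 V; V_DS = V_D − V_S = 0.467 − 0.401 = 0.066 V.
k_n = μ_nC_ox · (W/L) = 5.6 mA/V².
V_ov = V_GS − V_t = 1.5 − 0.388 = 1.11 V.
Since V_DS = 0.066 V < V_ov = 1.11 V, the device is in the triode region.
I_D = k_n [V_ov · V_DS − ½ V_DS²] = 5.6 × [1.11 × 0.066 − 0.5 × 0.066²] = 0.398 mA.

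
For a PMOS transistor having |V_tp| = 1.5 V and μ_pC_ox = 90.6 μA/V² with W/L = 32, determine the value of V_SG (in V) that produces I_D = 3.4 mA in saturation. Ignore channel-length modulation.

k_p = μ_pC_ox · (W/L) = 2.899 mA/V².
In saturation I_D = ½ k_p (V_SG − |V_tp|)², so V_SG − |V_tp| = √(2 I_D / k_p) = √(2 × 3.4 / 2.899) = 1.53 V.
V_SG = 1.5 + 1.53 = 3.03 V.

V_SG = 3.03 V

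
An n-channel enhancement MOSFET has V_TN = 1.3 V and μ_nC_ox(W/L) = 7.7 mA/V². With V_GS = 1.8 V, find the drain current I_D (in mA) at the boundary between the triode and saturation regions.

At the boundary V_DS = V_ov = V_GS − V_TN = 1.8 − 1.3 = 0.5 V.
I_D = ½ k_n V_ov² = 0.5 × 7.7 × 0.5² = 0.963 mA.

I_D = 0.963 mA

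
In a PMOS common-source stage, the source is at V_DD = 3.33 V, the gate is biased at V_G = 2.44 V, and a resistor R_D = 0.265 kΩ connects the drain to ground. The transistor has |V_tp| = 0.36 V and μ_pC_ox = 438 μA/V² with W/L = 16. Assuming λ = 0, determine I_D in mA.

I_D = 0.984 mA

V_SG = V_DD − V_G = 3.33 − 2.44 = 0.89 V, so V_ov = 0.89 − 0.36 = 0.53 V.
k_p = μ_pC_ox · (W/L) = 7.008 mA/V².
Assume saturation: I_D = ½ k_p V_ov² = 0.5 × 7.008 × 0.53² = 0.984 mA, giving V_SD = V_DD − I_D R_D = 3.33 − 0.984 × 0.265 = 3.07 V.
V_SD = 3.07 V ≥ V_ov = 0.53 V, confirming saturation.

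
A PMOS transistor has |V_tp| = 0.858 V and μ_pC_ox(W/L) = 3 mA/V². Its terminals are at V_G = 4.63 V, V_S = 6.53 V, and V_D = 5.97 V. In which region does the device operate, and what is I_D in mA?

Triode; I_D = 1.28 mA

V_SG = V_S − V_G = 6.53 − 4.63 = 1.9 V; V_SD = V_S − V_D = 6.53 − 5.97 = 0.56 V.
V_ov = V_SG − |V_tp| = 1.9 − 0.858 = 1.04 V.
Since V_SD = 0.56 V < V_ov = 1.04 V, the device is in the triode region.
I_D = k_p [V_ov · V_SD − ½ V_SD²] = 3 × [1.04 × 0.56 − 0.5 × 0.56²] = 1.28 mA.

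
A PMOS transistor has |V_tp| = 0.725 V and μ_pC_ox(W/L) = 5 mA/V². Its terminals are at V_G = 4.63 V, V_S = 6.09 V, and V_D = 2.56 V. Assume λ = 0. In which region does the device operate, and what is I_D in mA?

Saturation; I_D = 1.35 mA

V_SG = V_S − V_G = 6.09 − 4.63 = 1.46 V; V_SD = V_S − V_D = 6.09 − 2.56 = 3.53 V.
V_ov = V_SG − |V_tp| = 1.46 − 0.725 = 0.735 V.
Since V_SD = 3.53 V ≥ V_ov = 0.735 V, the device is in saturation.
I_D = ½ k_p V_ov² = 0.5 × 5 × 0.735² = 1.35 mA.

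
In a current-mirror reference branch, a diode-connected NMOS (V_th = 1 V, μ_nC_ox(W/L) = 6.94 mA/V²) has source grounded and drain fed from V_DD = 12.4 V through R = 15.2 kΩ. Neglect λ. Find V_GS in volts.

With gate tied to drain, V_GS = V_DS ≥ V_GS − V_th, so the device is in saturation.
KCL at the drain: ½ k_n (V_GS − V_th)² = (V_DD − V_GS)/R.
Let x = V_GS − 1. Then 52.7 x² + x − 11.4 = 0, giving x = 0.456 V (positive root), so V_GS = 1.46 V.
I_D = (V_DD − V_GS)/R = (12.4 − 1.46) / 15.2 = 0.72 mA.

V_GS = 1.46 V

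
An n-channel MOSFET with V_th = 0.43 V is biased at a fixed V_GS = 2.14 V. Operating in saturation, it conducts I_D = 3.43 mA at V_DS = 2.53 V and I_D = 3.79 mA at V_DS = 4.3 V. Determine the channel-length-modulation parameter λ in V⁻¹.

With V_GS fixed, I_D ∝ (1 + λ V_DS) in saturation, so I_D2/I_D1 = (1 + λ V_DS2)/(1 + λ V_DS1).
3.79/3.43 = 1.105 = (1 + 4.3 λ)/(1 + 2.53 λ).
Solving: λ (I_D1 V_DS2 − I_D2 V_DS1) = I_D2 − I_D1, so λ = (3.79 − 3.43) / (3.43 × 4.3 − 3.79 × 2.53) = 0.36 / 5.16 = 0.0698 V⁻¹.

λ = 0.0698 V⁻¹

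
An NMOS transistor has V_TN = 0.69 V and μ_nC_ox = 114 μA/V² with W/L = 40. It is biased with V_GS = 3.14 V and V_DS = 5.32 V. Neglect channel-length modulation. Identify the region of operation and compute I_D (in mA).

k_n = μ_nC_ox · (W/L) = 4.56 mA/V².
V_ov = V_GS − V_TN = 3.14 − 0.69 = 2.45 V.
Since V_DS = 5.32 V ≥ V_ov = 2.45 V, the device is in saturation.
I_D = ½ k_n V_ov² = 0.5 × 4.56 × 2.45² = 13.7 mA.

Saturation; I_D = 13.7 mA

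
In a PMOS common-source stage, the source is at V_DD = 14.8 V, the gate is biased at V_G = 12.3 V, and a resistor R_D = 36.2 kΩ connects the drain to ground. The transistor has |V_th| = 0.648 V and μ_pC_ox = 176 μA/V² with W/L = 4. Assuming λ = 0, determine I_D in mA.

I_D = 0.400 mA

V_SG = V_DD − V_G = 14.8 − 12.3 = 2.5 V, so V_ov = 2.5 − 0.648 = 1.85 V.
k_p = μ_pC_ox · (W/L) = 0.704 mA/V².
Assume saturation: I_D = ½ k_p V_ov² = 0.5 × 0.704 × 1.85² = 1.21 mA, giving V_SD = V_DD − I_D R_D = 14.8 − 1.21 × 36.2 = -28.9 V.
But -28.9 V < V_ov = 1.85 V, so the device is actually in triode.
In triode I_D = k_p[V_ov V_SD − ½ V_SD²] and I_D = (V_DD − V_SD)/R_D. Equating: 12.7 V_SD² − 48.2 V_SD + 14.8 = 0, giving V_SD = 0.337 V (the root below V_ov).
I_D = (14.8 − 0.337) / 36.2 = 0.4 mA.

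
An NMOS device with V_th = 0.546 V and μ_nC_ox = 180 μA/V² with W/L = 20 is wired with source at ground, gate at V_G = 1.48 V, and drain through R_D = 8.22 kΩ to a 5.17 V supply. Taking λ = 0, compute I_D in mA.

I_D = 0.604 mA

V_GS = V_G = 1.48 V, so V_ov = 1.48 − 0.546 = 0.934 V.
k_n = μ_nC_ox · (W/L) = 3.6 mA/V².
Assume saturation: I_D = ½ k_n V_ov² = 0.5 × 3.6 × 0.934² = 1.57 mA, giving V_DS = V_DD − I_D R_D = 5.17 − 1.57 × 8.22 = -7.74 V.
But -7.74 V < V_ov = 0.934 V, so the device is actually in triode.
In triode I_D = k_n[V_ov V_DS − ½ V_DS²] and I_D = (V_DD − V_DS)/R_D. Equating: 14.8 V_DS² − 28.64 V_DS + 5.17 = 0, giving V_DS = 0.202 V (the root below V_ov).
I_D = (5.17 − 0.202) / 8.22 = 0.604 mA.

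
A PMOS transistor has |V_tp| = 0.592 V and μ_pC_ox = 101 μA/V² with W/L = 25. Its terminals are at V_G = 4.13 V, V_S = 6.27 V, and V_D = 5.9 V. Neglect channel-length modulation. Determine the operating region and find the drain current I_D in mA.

Triode; I_D = 1.27 mA

V_SG = V_S − V_G = 6.27 − 4.13 = 2.14 V; V_SD = V_S − V_D = 6.27 − 5.9 = 0.37 V.
k_p = μ_pC_ox · (W/L) = 2.525 mA/V².
V_ov = V_SG − |V_tp| = 2.14 − 0.592 = 1.55 V.
Since V_SD = 0.37 V < V_ov = 1.55 V, the device is in the triode region.
I_D = k_p [V_ov · V_SD − ½ V_SD²] = 2.525 × [1.55 × 0.37 − 0.5 × 0.37²] = 1.27 mA.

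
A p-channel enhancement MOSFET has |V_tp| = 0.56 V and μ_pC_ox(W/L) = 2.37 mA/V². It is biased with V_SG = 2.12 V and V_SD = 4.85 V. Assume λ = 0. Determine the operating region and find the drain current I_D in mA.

Saturation; I_D = 2.88 mA

V_ov = V_SG − |V_tp| = 2.12 − 0.56 = 1.56 V.
Since V_SD = 4.85 V ≥ V_ov = 1.56 V, the device is in saturation.
I_D = ½ k_p V_ov² = 0.5 × 2.37 × 1.56² = 2.88 mA.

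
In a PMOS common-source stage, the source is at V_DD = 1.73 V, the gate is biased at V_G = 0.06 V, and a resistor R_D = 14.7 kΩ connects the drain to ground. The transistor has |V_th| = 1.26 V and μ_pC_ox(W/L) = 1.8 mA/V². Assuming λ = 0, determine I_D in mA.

V_SG = V_DD − V_G = 1.73 − 0.06 = 1.67 V, so V_ov = 1.67 − 1.26 = 0.41 V.
Assume saturation: I_D = ½ k_p V_ov² = 0.5 × 1.8 × 0.41² = 0.151 mA, giving V_SD = V_DD − I_D R_D = 1.73 − 0.151 × 14.7 = -0.494 V.
But -0.494 V < V_ov = 0.41 V, so the device is actually in triode.
In triode I_D = k_p[V_ov V_SD − ½ V_SD²] and I_D = (V_DD − V_SD)/R_D. Equating: 13.2 V_SD² − 11.85 V_SD + 1.73 = 0, giving V_SD = 0.184 V (the root below V_ov).
I_D = (1.73 − 0.184) / 14.7 = 0.105 mA.

I_D = 0.105 mA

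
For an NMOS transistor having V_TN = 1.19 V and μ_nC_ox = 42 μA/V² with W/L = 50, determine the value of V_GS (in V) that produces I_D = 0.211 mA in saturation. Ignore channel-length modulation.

V_GS = 1.64 V

k_n = μ_nC_ox · (W/L) = 2.1 mA/V².
In saturation I_D = ½ k_n (V_GS − V_TN)², so V_GS − V_TN = √(2 I_D / k_n) = √(2 × 0.211 / 2.1) = 0.448 V.
V_GS = 1.19 + 0.448 = 1.64 V.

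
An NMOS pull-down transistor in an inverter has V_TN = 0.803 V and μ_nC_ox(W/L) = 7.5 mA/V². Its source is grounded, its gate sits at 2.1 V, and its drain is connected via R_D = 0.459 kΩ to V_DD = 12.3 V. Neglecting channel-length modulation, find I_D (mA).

I_D = 6.31 mA

V_GS = V_G = 2.1 V, so V_ov = 2.1 − 0.803 = 1.3 V.
Assume saturation: I_D = ½ k_n V_ov² = 0.5 × 7.5 × 1.3² = 6.31 mA, giving V_DS = V_DD − I_D R_D = 12.3 − 6.31 × 0.459 = 9.4 V.
V_DS = 9.4 V ≥ V_ov = 1.3 V, confirming saturation.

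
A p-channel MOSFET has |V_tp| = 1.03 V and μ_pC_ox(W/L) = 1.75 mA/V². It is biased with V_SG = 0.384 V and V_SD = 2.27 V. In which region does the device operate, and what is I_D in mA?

V_SG = 0.384 V < |V_tp| = 1.03 V, so the transistor is in cutoff.

Cutoff; I_D = 0 mA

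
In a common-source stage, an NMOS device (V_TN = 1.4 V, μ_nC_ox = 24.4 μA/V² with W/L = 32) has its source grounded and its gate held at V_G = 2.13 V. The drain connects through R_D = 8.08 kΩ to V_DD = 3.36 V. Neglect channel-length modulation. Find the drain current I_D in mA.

V_GS = V_G = 2.13 V, so V_ov = 2.13 − 1.4 = 0.73 V.
k_n = μ_nC_ox · (W/L) = 0.7808 mA/V².
Assume saturation: I_D = ½ k_n V_ov² = 0.5 × 0.7808 × 0.73² = 0.208 mA, giving V_DS = V_DD − I_D R_D = 3.36 − 0.208 × 8.08 = 1.68 V.
V_DS = 1.68 V ≥ V_ov = 0.73 V, confirming saturation.

I_D = 0.208 mA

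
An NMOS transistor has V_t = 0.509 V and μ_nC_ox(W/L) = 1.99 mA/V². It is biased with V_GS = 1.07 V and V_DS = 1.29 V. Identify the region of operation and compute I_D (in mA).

V_ov = V_GS − V_t = 1.07 − 0.509 = 0.561 V.
Since V_DS = 1.29 V ≥ V_ov = 0.561 V, the device is in saturation.
I_D = ½ k_n V_ov² = 0.5 × 1.99 × 0.561² = 0.313 mA.

Saturation; I_D = 0.313 mA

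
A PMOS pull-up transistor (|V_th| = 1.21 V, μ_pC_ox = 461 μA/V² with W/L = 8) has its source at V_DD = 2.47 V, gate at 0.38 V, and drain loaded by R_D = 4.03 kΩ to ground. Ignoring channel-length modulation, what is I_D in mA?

V_SG = V_DD − V_G = 2.47 − 0.38 = 2.09 V, so V_ov = 2.09 − 1.21 = 0.88 V.
k_p = μ_pC_ox · (W/L) = 3.688 mA/V².
Assume saturation: I_D = ½ k_p V_ov² = 0.5 × 3.688 × 0.88² = 1.43 mA, giving V_SD = V_DD − I_D R_D = 2.47 − 1.43 × 4.03 = -3.28 V.
But -3.28 V < V_ov = 0.88 V, so the device is actually in triode.
In triode I_D = k_p[V_ov V_SD − ½ V_SD²] and I_D = (V_DD − V_SD)/R_D. Equating: 7.43 V_SD² − 14.08 V_SD + 2.47 = 0, giving V_SD = 0.196 V (the root below V_ov).
I_D = (2.47 − 0.196) / 4.03 = 0.564 mA.

I_D = 0.564 mA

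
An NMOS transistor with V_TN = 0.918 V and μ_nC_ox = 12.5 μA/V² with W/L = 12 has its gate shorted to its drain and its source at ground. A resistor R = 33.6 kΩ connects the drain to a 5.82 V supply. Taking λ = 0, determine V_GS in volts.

V_GS = 2.13 V

With gate tied to drain, V_GS = V_DS ≥ V_GS − V_TN, so the device is in saturation.
k_n = μ_nC_ox · (W/L) = 0.15 mA/V².
KCL at the drain: ½ k_n (V_GS − V_TN)² = (V_DD − V_GS)/R.
Let x = V_GS − 0.918. Then 2.52 x² + x − 4.902 = 0, giving x = 1.21 V (positive root), so V_GS = 2.13 V.
I_D = (V_DD − V_GS)/R = (5.82 − 2.13) / 33.6 = 0.11 mA.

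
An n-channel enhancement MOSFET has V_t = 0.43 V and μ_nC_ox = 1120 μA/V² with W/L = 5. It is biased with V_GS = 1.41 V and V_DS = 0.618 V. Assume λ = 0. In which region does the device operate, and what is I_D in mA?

k_n = μ_nC_ox · (W/L) = 5.6 mA/V².
V_ov = V_GS − V_t = 1.41 − 0.43 = 0.98 V.
Since V_DS = 0.618 V < V_ov = 0.98 V, the device is in the triode region.
I_D = k_n [V_ov · V_DS − ½ V_DS²] = 5.6 × [0.98 × 0.618 − 0.5 × 0.618²] = 2.32 mA.

Triode; I_D = 2.32 mA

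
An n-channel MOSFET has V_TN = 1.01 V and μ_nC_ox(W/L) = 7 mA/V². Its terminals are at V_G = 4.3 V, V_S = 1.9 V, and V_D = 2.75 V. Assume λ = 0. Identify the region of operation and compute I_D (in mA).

V_GS = V_G − V_S = 4.3 − 1.9 = 2.4 V; V_DS = V_D − V_S = 2.75 − 1.9 = 0.85 V.
V_ov = V_GS − V_TN = 2.4 − 1.01 = 1.39 V.
Since V_DS = 0.85 V < V_ov = 1.39 V, the device is in the triode region.
I_D = k_n [V_ov · V_DS − ½ V_DS²] = 7 × [1.39 × 0.85 − 0.5 × 0.85²] = 5.74 mA.

Triode; I_D = 5.74 mA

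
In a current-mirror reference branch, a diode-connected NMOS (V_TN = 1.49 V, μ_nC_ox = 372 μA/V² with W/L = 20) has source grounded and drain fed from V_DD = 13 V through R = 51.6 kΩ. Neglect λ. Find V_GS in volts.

With gate tied to drain, V_GS = V_DS ≥ V_GS − V_TN, so the device is in saturation.
k_n = μ_nC_ox · (W/L) = 7.44 mA/V².
KCL at the drain: ½ k_n (V_GS − V_TN)² = (V_DD − V_GS)/R.
Let x = V_GS − 1.49. Then 192 x² + x − 11.51 = 0, giving x = 0.242 V (positive root), so V_GS = 1.73 V.
I_D = (V_DD − V_GS)/R = (13 − 1.73) / 51.6 = 0.218 mA.

V_GS = 1.73 V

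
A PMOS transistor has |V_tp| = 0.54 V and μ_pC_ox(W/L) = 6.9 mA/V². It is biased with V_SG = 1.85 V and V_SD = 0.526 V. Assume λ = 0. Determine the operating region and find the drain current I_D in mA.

V_ov = V_SG − |V_tp| = 1.85 − 0.54 = 1.31 V.
Since V_SD = 0.526 V < V_ov = 1.31 V, the device is in the triode region.
I_D = k_p [V_ov · V_SD − ½ V_SD²] = 6.9 × [1.31 × 0.526 − 0.5 × 0.526²] = 3.8 mA.

Triode; I_D = 3.80 mA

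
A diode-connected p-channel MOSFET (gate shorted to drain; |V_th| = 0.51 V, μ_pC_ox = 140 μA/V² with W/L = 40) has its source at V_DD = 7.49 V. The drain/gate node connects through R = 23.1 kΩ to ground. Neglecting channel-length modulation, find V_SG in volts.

V_SG = 0.831 V

With gate tied to drain, V_SG = V_SD ≥ V_SG − |V_th|, so the device is in saturation.
k_p = μ_pC_ox · (W/L) = 5.6 mA/V².
KCL at the drain: ½ k_p (V_SG − |V_th|)² = (V_DD − V_SG)/R.
Let x = V_SG − 0.51. Then 64.7 x² + x − 6.98 = 0, giving x = 0.321 V (positive root), so V_SG = 0.831 V.
I_D = (V_DD − V_SG)/R = (7.49 − 0.831) / 23.1 = 0.288 mA.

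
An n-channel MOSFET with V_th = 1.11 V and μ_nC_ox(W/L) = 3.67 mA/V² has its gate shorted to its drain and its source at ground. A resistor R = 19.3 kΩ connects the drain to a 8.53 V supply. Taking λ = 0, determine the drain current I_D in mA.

With gate tied to drain, V_GS = V_DS ≥ V_GS − V_th, so the device is in saturation.
KCL at the drain: ½ k_n (V_GS − V_th)² = (V_DD − V_GS)/R.
Let x = V_GS − 1.11. Then 35.4 x² + x − 7.42 = 0, giving x = 0.444 V (positive root), so V_GS = 1.55 V.
I_D = (V_DD − V_GS)/R = (8.53 − 1.55) / 19.3 = 0.361 mA.

I_D = 0.361 mA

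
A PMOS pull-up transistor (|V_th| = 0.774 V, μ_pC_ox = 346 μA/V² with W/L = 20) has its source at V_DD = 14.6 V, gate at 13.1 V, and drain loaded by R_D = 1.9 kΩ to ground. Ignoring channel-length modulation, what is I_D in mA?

I_D = 1.82 mA

V_SG = V_DD − V_G = 14.6 − 13.1 = 1.5 V, so V_ov = 1.5 − 0.774 = 0.726 V.
k_p = μ_pC_ox · (W/L) = 6.92 mA/V².
Assume saturation: I_D = ½ k_p V_ov² = 0.5 × 6.92 × 0.726² = 1.82 mA, giving V_SD = V_DD − I_D R_D = 14.6 − 1.82 × 1.9 = 11.1 V.
V_SD = 11.1 V ≥ V_ov = 0.726 V, confirming saturation.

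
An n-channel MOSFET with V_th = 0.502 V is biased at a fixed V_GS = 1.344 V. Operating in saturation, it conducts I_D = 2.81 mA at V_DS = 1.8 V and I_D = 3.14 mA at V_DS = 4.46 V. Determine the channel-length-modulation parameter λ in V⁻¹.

With V_GS fixed, I_D ∝ (1 + λ V_DS) in saturation, so I_D2/I_D1 = (1 + λ V_DS2)/(1 + λ V_DS1).
3.14/2.81 = 1.117 = (1 + 4.46 λ)/(1 + 1.8 λ).
Solving: λ (I_D1 V_DS2 − I_D2 V_DS1) = I_D2 − I_D1, so λ = (3.14 − 2.81) / (2.81 × 4.46 − 3.14 × 1.8) = 0.33 / 6.88 = 0.048 V⁻¹.

λ = 0.0480 V⁻¹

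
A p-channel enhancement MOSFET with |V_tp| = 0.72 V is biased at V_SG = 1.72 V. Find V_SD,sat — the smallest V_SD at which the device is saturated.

The boundary between triode and saturation is V_SD = V_SG − |V_tp| = V_ov.
V_ov = 1.72 − 0.72 = 1 V.

V_SD,sat = 1.00 V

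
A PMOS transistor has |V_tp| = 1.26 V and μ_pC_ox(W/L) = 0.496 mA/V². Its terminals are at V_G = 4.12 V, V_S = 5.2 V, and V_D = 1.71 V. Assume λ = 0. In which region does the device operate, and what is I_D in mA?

V_SG = V_S − V_G = 5.2 − 4.12 = 1.08 V; V_SD = V_S − V_D = 5.2 − 1.71 = 3.49 V.
V_SG = 1.08 V < |V_tp| = 1.26 V, so the transistor is in cutoff.

Cutoff; I_D = 0 mA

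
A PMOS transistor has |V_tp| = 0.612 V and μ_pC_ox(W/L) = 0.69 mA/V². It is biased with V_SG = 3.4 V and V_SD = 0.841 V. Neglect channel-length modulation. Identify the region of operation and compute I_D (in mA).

V_ov = V_SG − |V_tp| = 3.4 − 0.612 = 2.79 V.
Since V_SD = 0.841 V < V_ov = 2.79 V, the device is in the triode region.
I_D = k_p [V_ov · V_SD − ½ V_SD²] = 0.69 × [2.79 × 0.841 − 0.5 × 0.841²] = 1.37 mA.

Triode; I_D = 1.37 mA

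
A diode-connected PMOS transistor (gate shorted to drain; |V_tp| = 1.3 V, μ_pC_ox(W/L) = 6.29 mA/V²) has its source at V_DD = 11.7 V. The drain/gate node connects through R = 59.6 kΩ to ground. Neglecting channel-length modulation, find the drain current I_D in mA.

With gate tied to drain, V_SG = V_SD ≥ V_SG − |V_tp|, so the device is in saturation.
KCL at the drain: ½ k_p (V_SG − |V_tp|)² = (V_DD − V_SG)/R.
Let x = V_SG − 1.3. Then 187 x² + x − 10.4 = 0, giving x = 0.233 V (positive root), so V_SG = 1.53 V.
I_D = (V_DD − V_SG)/R = (11.7 − 1.53) / 59.6 = 0.171 mA.

I_D = 0.171 mA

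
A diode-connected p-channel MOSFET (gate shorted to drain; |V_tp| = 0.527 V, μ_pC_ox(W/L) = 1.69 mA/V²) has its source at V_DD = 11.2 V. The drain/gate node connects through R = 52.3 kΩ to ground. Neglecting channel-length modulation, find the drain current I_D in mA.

With gate tied to drain, V_SG = V_SD ≥ V_SG − |V_tp|, so the device is in saturation.
KCL at the drain: ½ k_p (V_SG − |V_tp|)² = (V_DD − V_SG)/R.
Let x = V_SG − 0.527. Then 44.2 x² + x − 10.67 = 0, giving x = 0.48 V (positive root), so V_SG = 1.01 V.
I_D = (V_DD − V_SG)/R = (11.2 − 1.01) / 52.3 = 0.195 mA.

I_D = 0.195 mA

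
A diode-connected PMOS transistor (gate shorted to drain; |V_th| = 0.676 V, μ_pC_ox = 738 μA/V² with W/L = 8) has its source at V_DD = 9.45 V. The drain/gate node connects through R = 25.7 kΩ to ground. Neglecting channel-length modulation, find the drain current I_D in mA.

With gate tied to drain, V_SG = V_SD ≥ V_SG − |V_th|, so the device is in saturation.
k_p = μ_pC_ox · (W/L) = 5.904 mA/V².
KCL at the drain: ½ k_p (V_SG − |V_th|)² = (V_DD − V_SG)/R.
Let x = V_SG − 0.676. Then 75.9 x² + x − 8.774 = 0, giving x = 0.334 V (positive root), so V_SG = 1.01 V.
I_D = (V_DD − V_SG)/R = (9.45 − 1.01) / 25.7 = 0.328 mA.

I_D = 0.328 mA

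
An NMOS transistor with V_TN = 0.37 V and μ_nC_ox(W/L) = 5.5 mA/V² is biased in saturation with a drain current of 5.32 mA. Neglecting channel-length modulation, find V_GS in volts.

V_GS = 1.76 V

In saturation I_D = ½ k_n (V_GS − V_TN)², so V_GS − V_TN = √(2 I_D / k_n) = √(2 × 5.32 / 5.5) = 1.39 V.
V_GS = 0.37 + 1.39 = 1.76 V.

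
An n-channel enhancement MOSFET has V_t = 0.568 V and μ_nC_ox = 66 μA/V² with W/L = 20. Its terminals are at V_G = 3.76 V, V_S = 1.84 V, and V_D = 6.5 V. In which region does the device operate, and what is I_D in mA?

V_GS = V_G − V_S = 3.76 − 1.84 = 1.92 V; V_DS = V_D − V_S = 6.5 − 1.84 = 4.66 V.
k_n = μ_nC_ox · (W/L) = 1.32 mA/V².
V_ov = V_GS − V_t = 1.92 − 0.568 = 1.35 V.
Since V_DS = 4.66 V ≥ V_ov = 1.35 V, the device is in saturation.
I_D = ½ k_n V_ov² = 0.5 × 1.32 × 1.35² = 1.21 mA.

Saturation; I_D = 1.21 mA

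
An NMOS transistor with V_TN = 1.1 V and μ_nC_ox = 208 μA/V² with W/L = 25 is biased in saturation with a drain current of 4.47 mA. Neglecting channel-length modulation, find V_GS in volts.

V_GS = 2.41 V

k_n = μ_nC_ox · (W/L) = 5.2 mA/V².
In saturation I_D = ½ k_n (V_GS − V_TN)², so V_GS − V_TN = √(2 I_D / k_n) = √(2 × 4.47 / 5.2) = 1.31 V.
V_GS = 1.1 + 1.31 = 2.41 V.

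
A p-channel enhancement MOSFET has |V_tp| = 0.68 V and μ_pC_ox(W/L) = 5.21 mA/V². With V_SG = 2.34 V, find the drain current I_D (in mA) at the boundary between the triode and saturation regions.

I_D = 7.18 mA

At the boundary V_SD = V_ov = V_SG − |V_tp| = 2.34 − 0.68 = 1.66 V.
I_D = ½ k_p V_ov² = 0.5 × 5.21 × 1.66² = 7.18 mA.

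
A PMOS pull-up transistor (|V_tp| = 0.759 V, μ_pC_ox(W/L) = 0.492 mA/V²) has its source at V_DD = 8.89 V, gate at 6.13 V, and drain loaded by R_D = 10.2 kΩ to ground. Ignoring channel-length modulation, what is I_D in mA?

I_D = 0.768 mA

V_SG = V_DD − V_G = 8.89 − 6.13 = 2.76 V, so V_ov = 2.76 − 0.759 = 2 V.
Assume saturation: I_D = ½ k_p V_ov² = 0.5 × 0.492 × 2² = 0.985 mA, giving V_SD = V_DD − I_D R_D = 8.89 − 0.985 × 10.2 = -1.16 V.
But -1.16 V < V_ov = 2 V, so the device is actually in triode.
In triode I_D = k_p[V_ov V_SD − ½ V_SD²] and I_D = (V_DD − V_SD)/R_D. Equating: 2.51 V_SD² − 11.04 V_SD + 8.89 = 0, giving V_SD = 1.06 V (the root below V_ov).
I_D = (8.89 − 1.06) / 10.2 = 0.768 mA.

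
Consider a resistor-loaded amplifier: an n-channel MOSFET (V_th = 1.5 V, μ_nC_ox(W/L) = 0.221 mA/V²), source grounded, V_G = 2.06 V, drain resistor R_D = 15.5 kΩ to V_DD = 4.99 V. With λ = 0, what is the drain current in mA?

V_GS = V_G = 2.06 V, so V_ov = 2.06 − 1.5 = 0.56 V.
Assume saturation: I_D = ½ k_n V_ov² = 0.5 × 0.221 × 0.56² = 0.0347 mA, giving V_DS = V_DD − I_D R_D = 4.99 − 0.0347 × 15.5 = 4.45 V.
V_DS = 4.45 V ≥ V_ov = 0.56 V, confirming saturation.

I_D = 0.0347 mA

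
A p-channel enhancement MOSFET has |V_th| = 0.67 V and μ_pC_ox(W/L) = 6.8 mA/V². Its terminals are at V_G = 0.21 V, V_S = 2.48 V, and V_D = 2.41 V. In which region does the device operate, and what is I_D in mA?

V_SG = V_S − V_G = 2.48 − 0.21 = 2.27 V; V_SD = V_S − V_D = 2.48 − 2.41 = 0.07 V.
V_ov = V_SG − |V_th| = 2.27 − 0.67 = 1.6 V.
Since V_SD = 0.07 V < V_ov = 1.6 V, the device is in the triode region.
I_D = k_p [V_ov · V_SD − ½ V_SD²] = 6.8 × [1.6 × 0.07 − 0.5 × 0.07²] = 0.745 mA.

Triode; I_D = 0.745 mA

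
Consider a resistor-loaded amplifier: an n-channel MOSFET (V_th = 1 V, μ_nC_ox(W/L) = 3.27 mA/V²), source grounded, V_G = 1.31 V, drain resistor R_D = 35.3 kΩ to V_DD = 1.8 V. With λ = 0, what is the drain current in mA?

I_D = 0.0495 mA

V_GS = V_G = 1.31 V, so V_ov = 1.31 − 1 = 0.31 V.
Assume saturation: I_D = ½ k_n V_ov² = 0.5 × 3.27 × 0.31² = 0.157 mA, giving V_DS = V_DD − I_D R_D = 1.8 − 0.157 × 35.3 = -3.75 V.
But -3.75 V < V_ov = 0.31 V, so the device is actually in triode.
In triode I_D = k_n[V_ov V_DS − ½ V_DS²] and I_D = (V_DD − V_DS)/R_D. Equating: 57.7 V_DS² − 36.78 V_DS + 1.8 = 0, giving V_DS = 0.0534 V (the root below V_ov).
I_D = (1.8 − 0.0534) / 35.3 = 0.0495 mA.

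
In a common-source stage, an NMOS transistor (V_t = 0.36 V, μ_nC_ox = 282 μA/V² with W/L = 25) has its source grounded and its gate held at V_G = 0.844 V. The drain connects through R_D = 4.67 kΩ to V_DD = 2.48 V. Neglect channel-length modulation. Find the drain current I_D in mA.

V_GS = V_G = 0.844 V, so V_ov = 0.844 − 0.36 = 0.484 V.
k_n = μ_nC_ox · (W/L) = 7.05 mA/V².
Assume saturation: I_D = ½ k_n V_ov² = 0.5 × 7.05 × 0.484² = 0.826 mA, giving V_DS = V_DD − I_D R_D = 2.48 − 0.826 × 4.67 = -1.38 V.
But -1.38 V < V_ov = 0.484 V, so the device is actually in triode.
In triode I_D = k_n[V_ov V_DS − ½ V_DS²] and I_D = (V_DD − V_DS)/R_D. Equating: 16.5 V_DS² − 16.93 V_DS + 2.48 = 0, giving V_DS = 0.177 V (the root below V_ov).
I_D = (2.48 − 0.177) / 4.67 = 0.493 mA.

I_D = 0.493 mA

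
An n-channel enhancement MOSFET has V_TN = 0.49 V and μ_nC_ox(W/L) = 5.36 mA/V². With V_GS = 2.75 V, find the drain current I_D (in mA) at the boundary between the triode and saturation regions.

I_D = 13.7 mA

At the boundary V_DS = V_ov = V_GS − V_TN = 2.75 − 0.49 = 2.26 V.
I_D = ½ k_n V_ov² = 0.5 × 5.36 × 2.26² = 13.7 mA.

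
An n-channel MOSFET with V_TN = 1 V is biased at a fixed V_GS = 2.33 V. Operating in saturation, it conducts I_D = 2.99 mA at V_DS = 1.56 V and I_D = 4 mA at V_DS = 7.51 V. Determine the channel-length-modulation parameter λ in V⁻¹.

λ = 0.0623 V⁻¹

With V_GS fixed, I_D ∝ (1 + λ V_DS) in saturation, so I_D2/I_D1 = (1 + λ V_DS2)/(1 + λ V_DS1).
4/2.99 = 1.338 = (1 + 7.51 λ)/(1 + 1.56 λ).
Solving: λ (I_D1 V_DS2 − I_D2 V_DS1) = I_D2 − I_D1, so λ = (4 − 2.99) / (2.99 × 7.51 − 4 × 1.56) = 1.01 / 16.2 = 0.0623 V⁻¹.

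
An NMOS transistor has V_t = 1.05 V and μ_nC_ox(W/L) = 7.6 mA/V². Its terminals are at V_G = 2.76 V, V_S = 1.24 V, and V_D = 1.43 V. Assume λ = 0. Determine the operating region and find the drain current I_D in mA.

Triode; I_D = 0.541 mA

V_GS = V_G − V_S = 2.76 − 1.24 = 1.52 V; V_DS = V_D − V_S = 1.43 − 1.24 = 0.19 V.
V_ov = V_GS − V_t = 1.52 − 1.05 = 0.47 V.
Since V_DS = 0.19 V < V_ov = 0.47 V, the device is in the triode region.
I_D = k_n [V_ov · V_DS − ½ V_DS²] = 7.6 × [0.47 × 0.19 − 0.5 × 0.19²] = 0.541 mA.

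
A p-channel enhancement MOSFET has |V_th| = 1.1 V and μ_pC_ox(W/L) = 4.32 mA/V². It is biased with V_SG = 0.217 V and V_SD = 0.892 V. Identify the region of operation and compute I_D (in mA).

Cutoff; I_D = 0 mA

V_SG = 0.217 V < |V_th| = 1.1 V, so the transistor is in cutoff.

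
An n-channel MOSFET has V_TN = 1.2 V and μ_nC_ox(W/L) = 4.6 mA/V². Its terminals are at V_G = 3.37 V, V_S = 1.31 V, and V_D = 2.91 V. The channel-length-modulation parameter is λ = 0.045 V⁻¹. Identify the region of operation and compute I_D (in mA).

V_GS = V_G − V_S = 3.37 − 1.31 = 2.06 V; V_DS = V_D − V_S = 2.91 − 1.31 = 1.6 V.
V_ov = V_GS − V_TN = 2.06 − 1.2 = 0.86 V.
Since V_DS = 1.6 V ≥ V_ov = 0.86 V, the device is in saturation.
I_D = ½ k_n V_ov² (1 + λ V_DS) = 0.5 × 4.6 × 0.86² × (1 + 0.045 × 1.6) = 1.82 mA.

Saturation; I_D = 1.82 mA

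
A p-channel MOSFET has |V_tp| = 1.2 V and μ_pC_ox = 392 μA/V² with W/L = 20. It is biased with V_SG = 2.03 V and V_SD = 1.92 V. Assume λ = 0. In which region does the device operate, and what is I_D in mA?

k_p = μ_pC_ox · (W/L) = 7.84 mA/V².
V_ov = V_SG − |V_tp| = 2.03 − 1.2 = 0.83 V.
Since V_SD = 1.92 V ≥ V_ov = 0.83 V, the device is in saturation.
I_D = ½ k_p V_ov² = 0.5 × 7.84 × 0.83² = 2.7 mA.

Saturation; I_D = 2.70 mA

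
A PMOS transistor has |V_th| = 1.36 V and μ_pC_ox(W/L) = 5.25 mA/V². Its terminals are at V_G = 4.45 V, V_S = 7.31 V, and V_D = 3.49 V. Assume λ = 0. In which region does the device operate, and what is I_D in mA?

Saturation; I_D = 5.91 mA

V_SG = V_S − V_G = 7.31 − 4.45 = 2.86 V; V_SD = V_S − V_D = 7.31 − 3.49 = 3.82 V.
V_ov = V_SG − |V_th| = 2.86 − 1.36 = 1.5 V.
Since V_SD = 3.82 V ≥ V_ov = 1.5 V, the device is in saturation.
I_D = ½ k_p V_ov² = 0.5 × 5.25 × 1.5² = 5.91 mA.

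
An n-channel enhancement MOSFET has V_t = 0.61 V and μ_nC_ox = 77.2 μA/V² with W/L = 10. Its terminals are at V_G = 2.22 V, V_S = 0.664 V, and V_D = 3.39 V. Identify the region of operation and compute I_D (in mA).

Saturation; I_D = 0.345 mA

V_GS = V_G − V_S = 2.22 − 0.664 = 1.56 V; V_DS = V_D − V_S = 3.39 − 0.664 = 2.73 V.
k_n = μ_nC_ox · (W/L) = 0.772 mA/V².
V_ov = V_GS − V_t = 1.56 − 0.61 = 0.946 V.
Since V_DS = 2.73 V ≥ V_ov = 0.946 V, the device is in saturation.
I_D = ½ k_n V_ov² = 0.5 × 0.772 × 0.946² = 0.345 mA.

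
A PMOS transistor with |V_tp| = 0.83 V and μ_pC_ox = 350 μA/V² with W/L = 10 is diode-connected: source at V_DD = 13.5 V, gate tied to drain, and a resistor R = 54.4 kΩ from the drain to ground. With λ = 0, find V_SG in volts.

With gate tied to drain, V_SG = V_SD ≥ V_SG − |V_tp|, so the device is in saturation.
k_p = μ_pC_ox · (W/L) = 3.5 mA/V².
KCL at the drain: ½ k_p (V_SG − |V_tp|)² = (V_DD − V_SG)/R.
Let x = V_SG − 0.83. Then 95.2 x² + x − 12.67 = 0, giving x = 0.36 V (positive root), so V_SG = 1.19 V.
I_D = (V_DD − V_SG)/R = (13.5 − 1.19) / 54.4 = 0.226 mA.

V_SG = 1.19 V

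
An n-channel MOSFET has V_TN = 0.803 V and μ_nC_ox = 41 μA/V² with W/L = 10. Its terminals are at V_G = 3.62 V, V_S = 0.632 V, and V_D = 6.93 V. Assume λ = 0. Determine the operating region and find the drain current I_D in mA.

Saturation; I_D = 0.979 mA

V_GS = V_G − V_S = 3.62 − 0.632 = 2.99 V; V_DS = V_D − V_S = 6.93 − 0.632 = 6.3 V.
k_n = μ_nC_ox · (W/L) = 0.41 mA/V².
V_ov = V_GS − V_TN = 2.99 − 0.803 = 2.19 V.
Since V_DS = 6.3 V ≥ V_ov = 2.19 V, the device is in saturation.
I_D = ½ k_n V_ov² = 0.5 × 0.41 × 2.19² = 0.979 mA.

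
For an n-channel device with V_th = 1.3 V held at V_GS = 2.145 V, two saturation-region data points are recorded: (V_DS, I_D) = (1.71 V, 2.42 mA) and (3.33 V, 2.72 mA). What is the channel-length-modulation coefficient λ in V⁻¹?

With V_GS fixed, I_D ∝ (1 + λ V_DS) in saturation, so I_D2/I_D1 = (1 + λ V_DS2)/(1 + λ V_DS1).
2.72/2.42 = 1.124 = (1 + 3.33 λ)/(1 + 1.71 λ).
Solving: λ (I_D1 V_DS2 − I_D2 V_DS1) = I_D2 − I_D1, so λ = (2.72 − 2.42) / (2.42 × 3.33 − 2.72 × 1.71) = 0.3 / 3.41 = 0.088 V⁻¹.

λ = 0.0880 V⁻¹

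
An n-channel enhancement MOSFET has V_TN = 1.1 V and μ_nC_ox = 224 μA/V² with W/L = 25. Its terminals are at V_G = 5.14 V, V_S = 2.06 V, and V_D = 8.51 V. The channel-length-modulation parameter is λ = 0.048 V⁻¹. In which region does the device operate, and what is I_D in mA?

Saturation; I_D = 14.4 mA

V_GS = V_G − V_S = 5.14 − 2.06 = 3.08 V; V_DS = V_D − V_S = 8.51 − 2.06 = 6.45 V.
k_n = μ_nC_ox · (W/L) = 5.6 mA/V².
V_ov = V_GS − V_TN = 3.08 − 1.1 = 1.98 V.
Since V_DS = 6.45 V ≥ V_ov = 1.98 V, the device is in saturation.
I_D = ½ k_n V_ov² (1 + λ V_DS) = 0.5 × 5.6 × 1.98² × (1 + 0.048 × 6.45) = 14.4 mA.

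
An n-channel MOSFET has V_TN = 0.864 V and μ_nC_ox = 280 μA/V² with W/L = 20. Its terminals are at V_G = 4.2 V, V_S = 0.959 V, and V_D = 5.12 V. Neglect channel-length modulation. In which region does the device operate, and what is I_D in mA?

Saturation; I_D = 15.8 mA

V_GS = V_G − V_S = 4.2 − 0.959 = 3.24 V; V_DS = V_D − V_S = 5.12 − 0.959 = 4.16 V.
k_n = μ_nC_ox · (W/L) = 5.6 mA/V².
V_ov = V_GS − V_TN = 3.24 − 0.864 = 2.38 V.
Since V_DS = 4.16 V ≥ V_ov = 2.38 V, the device is in saturation.
I_D = ½ k_n V_ov² = 0.5 × 5.6 × 2.38² = 15.8 mA.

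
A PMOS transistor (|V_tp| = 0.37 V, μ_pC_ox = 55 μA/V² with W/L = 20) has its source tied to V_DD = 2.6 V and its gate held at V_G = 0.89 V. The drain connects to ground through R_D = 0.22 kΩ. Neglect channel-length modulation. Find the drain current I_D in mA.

I_D = 0.988 mA

V_SG = V_DD − V_G = 2.6 − 0.89 = 1.71 V, so V_ov = 1.71 − 0.37 = 1.34 V.
k_p = μ_pC_ox · (W/L) = 1.1 mA/V².
Assume saturation: I_D = ½ k_p V_ov² = 0.5 × 1.1 × 1.34² = 0.988 mA, giving V_SD = V_DD − I_D R_D = 2.6 − 0.988 × 0.22 = 2.38 V.
V_SD = 2.38 V ≥ V_ov = 1.34 V, confirming saturation.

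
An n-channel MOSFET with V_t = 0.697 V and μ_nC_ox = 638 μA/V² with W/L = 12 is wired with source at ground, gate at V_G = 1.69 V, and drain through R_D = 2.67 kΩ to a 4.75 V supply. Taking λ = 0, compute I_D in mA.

I_D = 1.68 mA

V_GS = V_G = 1.69 V, so V_ov = 1.69 − 0.697 = 0.993 V.
k_n = μ_nC_ox · (W/L) = 7.656 mA/V².
Assume saturation: I_D = ½ k_n V_ov² = 0.5 × 7.656 × 0.993² = 3.77 mA, giving V_DS = V_DD − I_D R_D = 4.75 − 3.77 × 2.67 = -5.33 V.
But -5.33 V < V_ov = 0.993 V, so the device is actually in triode.
In triode I_D = k_n[V_ov V_DS − ½ V_DS²] and I_D = (V_DD − V_DS)/R_D. Equating: 10.2 V_DS² − 21.3 V_DS + 4.75 = 0, giving V_DS = 0.254 V (the root below V_ov).
I_D = (4.75 − 0.254) / 2.67 = 1.68 mA.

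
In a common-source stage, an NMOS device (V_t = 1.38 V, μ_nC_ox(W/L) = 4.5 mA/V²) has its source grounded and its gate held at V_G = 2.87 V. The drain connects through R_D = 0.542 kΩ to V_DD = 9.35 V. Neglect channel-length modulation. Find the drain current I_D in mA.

I_D = 5.00 mA

V_GS = V_G = 2.87 V, so V_ov = 2.87 − 1.38 = 1.49 V.
Assume saturation: I_D = ½ k_n V_ov² = 0.5 × 4.5 × 1.49² = 5 mA, giving V_DS = V_DD − I_D R_D = 9.35 − 5 × 0.542 = 6.64 V.
V_DS = 6.64 V ≥ V_ov = 1.49 V, confirming saturation.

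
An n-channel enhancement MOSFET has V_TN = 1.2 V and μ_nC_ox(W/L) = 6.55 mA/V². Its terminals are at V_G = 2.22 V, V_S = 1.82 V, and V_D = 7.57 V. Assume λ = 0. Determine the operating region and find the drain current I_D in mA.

V_GS = V_G − V_S = 2.22 − 1.82 = 0.4 V; V_DS = V_D − V_S = 7.57 − 1.82 = 5.75 V.
V_GS = 0.4 V < V_TN = 1.2 V, so the transistor is in cutoff.

Cutoff; I_D = 0 mA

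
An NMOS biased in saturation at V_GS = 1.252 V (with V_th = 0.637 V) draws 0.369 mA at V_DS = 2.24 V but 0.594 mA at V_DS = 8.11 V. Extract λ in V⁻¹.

λ = 0.135 V⁻¹

With V_GS fixed, I_D ∝ (1 + λ V_DS) in saturation, so I_D2/I_D1 = (1 + λ V_DS2)/(1 + λ V_DS1).
0.594/0.369 = 1.61 = (1 + 8.11 λ)/(1 + 2.24 λ).
Solving: λ (I_D1 V_DS2 − I_D2 V_DS1) = I_D2 − I_D1, so λ = (0.594 − 0.369) / (0.369 × 8.11 − 0.594 × 2.24) = 0.225 / 1.66 = 0.135 V⁻¹.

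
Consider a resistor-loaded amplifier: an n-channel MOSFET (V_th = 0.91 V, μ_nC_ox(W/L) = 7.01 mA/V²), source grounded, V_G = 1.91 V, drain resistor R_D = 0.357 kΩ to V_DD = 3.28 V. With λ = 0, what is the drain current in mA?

V_GS = V_G = 1.91 V, so V_ov = 1.91 − 0.91 = 1 V.
Assume saturation: I_D = ½ k_n V_ov² = 0.5 × 7.01 × 1² = 3.5 mA, giving V_DS = V_DD − I_D R_D = 3.28 − 3.5 × 0.357 = 2.03 V.
V_DS = 2.03 V ≥ V_ov = 1 V, confirming saturation.

I_D = 3.50 mA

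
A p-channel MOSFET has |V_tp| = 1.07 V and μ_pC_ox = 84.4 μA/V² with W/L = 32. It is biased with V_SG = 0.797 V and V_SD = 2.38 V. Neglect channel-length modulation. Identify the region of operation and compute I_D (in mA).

Cutoff; I_D = 0 mA

V_SG = 0.797 V < |V_tp| = 1.07 V, so the transistor is in cutoff.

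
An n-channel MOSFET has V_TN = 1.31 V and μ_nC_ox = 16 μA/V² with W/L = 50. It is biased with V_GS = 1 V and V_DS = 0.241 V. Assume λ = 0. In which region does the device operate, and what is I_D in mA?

Cutoff; I_D = 0 mA

V_GS = 1 V < V_TN = 1.31 V, so the transistor is in cutoff.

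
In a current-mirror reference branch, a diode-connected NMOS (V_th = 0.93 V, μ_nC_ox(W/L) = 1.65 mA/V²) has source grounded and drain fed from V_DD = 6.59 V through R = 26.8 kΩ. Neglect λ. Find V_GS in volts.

V_GS = 1.41 V

With gate tied to drain, V_GS = V_DS ≥ V_GS − V_th, so the device is in saturation.
KCL at the drain: ½ k_n (V_GS − V_th)² = (V_DD − V_GS)/R.
Let x = V_GS − 0.93. Then 22.1 x² + x − 5.66 = 0, giving x = 0.484 V (positive root), so V_GS = 1.41 V.
I_D = (V_DD − V_GS)/R = (6.59 − 1.41) / 26.8 = 0.193 mA.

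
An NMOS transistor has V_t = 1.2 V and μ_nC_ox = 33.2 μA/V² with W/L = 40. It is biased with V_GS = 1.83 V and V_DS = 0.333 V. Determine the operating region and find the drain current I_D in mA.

Triode; I_D = 0.205 mA

k_n = μ_nC_ox · (W/L) = 1.328 mA/V².
V_ov = V_GS − V_t = 1.83 − 1.2 = 0.63 V.
Since V_DS = 0.333 V < V_ov = 0.63 V, the device is in the triode region.
I_D = k_n [V_ov · V_DS − ½ V_DS²] = 1.328 × [0.63 × 0.333 − 0.5 × 0.333²] = 0.205 mA.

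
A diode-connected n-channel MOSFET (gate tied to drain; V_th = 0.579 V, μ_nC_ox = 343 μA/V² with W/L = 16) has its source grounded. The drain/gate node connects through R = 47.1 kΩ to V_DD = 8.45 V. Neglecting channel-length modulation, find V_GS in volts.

With gate tied to drain, V_GS = V_DS ≥ V_GS − V_th, so the device is in saturation.
k_n = μ_nC_ox · (W/L) = 5.488 mA/V².
KCL at the drain: ½ k_n (V_GS − V_th)² = (V_DD − V_GS)/R.
Let x = V_GS − 0.579. Then 129 x² + x − 7.871 = 0, giving x = 0.243 V (positive root), so V_GS = 0.822 V.
I_D = (V_DD − V_GS)/R = (8.45 − 0.822) / 47.1 = 0.162 mA.

V_GS = 0.822 V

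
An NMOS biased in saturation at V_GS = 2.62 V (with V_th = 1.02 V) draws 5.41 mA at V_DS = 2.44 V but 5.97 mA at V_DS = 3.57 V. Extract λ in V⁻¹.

With V_GS fixed, I_D ∝ (1 + λ V_DS) in saturation, so I_D2/I_D1 = (1 + λ V_DS2)/(1 + λ V_DS1).
5.97/5.41 = 1.104 = (1 + 3.57 λ)/(1 + 2.44 λ).
Solving: λ (I_D1 V_DS2 − I_D2 V_DS1) = I_D2 − I_D1, so λ = (5.97 − 5.41) / (5.41 × 3.57 − 5.97 × 2.44) = 0.56 / 4.75 = 0.118 V⁻¹.

λ = 0.118 V⁻¹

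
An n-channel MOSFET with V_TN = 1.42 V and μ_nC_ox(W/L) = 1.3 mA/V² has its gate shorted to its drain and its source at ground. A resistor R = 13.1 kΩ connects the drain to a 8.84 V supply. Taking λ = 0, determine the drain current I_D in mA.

I_D = 0.499 mA

With gate tied to drain, V_GS = V_DS ≥ V_GS − V_TN, so the device is in saturation.
KCL at the drain: ½ k_n (V_GS − V_TN)² = (V_DD − V_GS)/R.
Let x = V_GS − 1.42. Then 8.52 x² + x − 7.42 = 0, giving x = 0.877 V (positive root), so V_GS = 2.3 V.
I_D = (V_DD − V_GS)/R = (8.84 − 2.3) / 13.1 = 0.499 mA.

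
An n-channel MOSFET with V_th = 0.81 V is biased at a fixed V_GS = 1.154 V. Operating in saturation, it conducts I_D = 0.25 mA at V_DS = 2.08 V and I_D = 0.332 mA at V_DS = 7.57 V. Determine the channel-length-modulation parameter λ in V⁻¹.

λ = 0.0682 V⁻¹

With V_GS fixed, I_D ∝ (1 + λ V_DS) in saturation, so I_D2/I_D1 = (1 + λ V_DS2)/(1 + λ V_DS1).
0.332/0.25 = 1.328 = (1 + 7.57 λ)/(1 + 2.08 λ).
Solving: λ (I_D1 V_DS2 − I_D2 V_DS1) = I_D2 − I_D1, so λ = (0.332 − 0.25) / (0.25 × 7.57 − 0.332 × 2.08) = 0.082 / 1.2 = 0.0682 V⁻¹.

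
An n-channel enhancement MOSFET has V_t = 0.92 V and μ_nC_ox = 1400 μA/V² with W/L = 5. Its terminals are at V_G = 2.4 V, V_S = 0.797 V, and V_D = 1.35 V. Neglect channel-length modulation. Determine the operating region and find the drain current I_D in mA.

V_GS = V_G − V_S = 2.4 − 0.797 = 1.6 V; V_DS = V_D − V_S = 1.35 − 0.797 = 0.553 V.
k_n = μ_nC_ox · (W/L) = 7 mA/V².
V_ov = V_GS − V_t = 1.6 − 0.92 = 0.683 V.
Since V_DS = 0.553 V < V_ov = 0.683 V, the device is in the triode region.
I_D = k_n [V_ov · V_DS − ½ V_DS²] = 7 × [0.683 × 0.553 − 0.5 × 0.553²] = 1.57 mA.

Triode; I_D = 1.57 mA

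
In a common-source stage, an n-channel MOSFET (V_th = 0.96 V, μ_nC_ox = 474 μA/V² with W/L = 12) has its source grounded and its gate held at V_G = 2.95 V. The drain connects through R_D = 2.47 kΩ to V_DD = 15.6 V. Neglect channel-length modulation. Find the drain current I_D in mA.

V_GS = V_G = 2.95 V, so V_ov = 2.95 − 0.96 = 1.99 V.
k_n = μ_nC_ox · (W/L) = 5.688 mA/V².
Assume saturation: I_D = ½ k_n V_ov² = 0.5 × 5.688 × 1.99² = 11.3 mA, giving V_DS = V_DD − I_D R_D = 15.6 − 11.3 × 2.47 = -12.2 V.
But -12.2 V < V_ov = 1.99 V, so the device is actually in triode.
In triode I_D = k_n[V_ov V_DS − ½ V_DS²] and I_D = (V_DD − V_DS)/R_D. Equating: 7.02 V_DS² − 28.96 V_DS + 15.6 = 0, giving V_DS = 0.637 V (the root below V_ov).
I_D = (15.6 − 0.637) / 2.47 = 6.06 mA.

I_D = 6.06 mA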